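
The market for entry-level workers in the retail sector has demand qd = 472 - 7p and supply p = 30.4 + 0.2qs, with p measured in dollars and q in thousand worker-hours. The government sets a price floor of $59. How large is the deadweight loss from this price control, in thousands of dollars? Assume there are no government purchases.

411.6

Rearranging supply gives qs = 5p - 152. Setting quantity demanded equal to quantity supplied, 472 - 7p = 5p - 152, gives p* = 52 and q* = 108.
Since 59 > 52, the floor is binding.
At p = 59: qd = 472 - 7·59 = 59 and qs = 5·59 - 152 = 143.
Quantity traded falls to 59. At q = 59 the demand price is (472 - 59)/7 = 59 and the supply price is (152 + 59)/5 = 42.2.
Deadweight loss = ½ · (59 - 42.2) · (108 - 59) = ½ · 16.8 · 49 = 411.6.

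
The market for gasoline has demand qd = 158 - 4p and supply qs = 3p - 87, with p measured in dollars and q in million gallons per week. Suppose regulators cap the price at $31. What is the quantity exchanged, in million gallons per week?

6

In a free market, 158 - 4p = 3p - 87 gives the equilibrium p* = 35, q* = 18.
The ceiling of 31 is below the equilibrium price 35, so it binds.
At p = 31: qd = 158 - 4·31 = 34 and qs = 3·31 - 87 = 6.
The quantity actually transacted is the short side, supply: 6.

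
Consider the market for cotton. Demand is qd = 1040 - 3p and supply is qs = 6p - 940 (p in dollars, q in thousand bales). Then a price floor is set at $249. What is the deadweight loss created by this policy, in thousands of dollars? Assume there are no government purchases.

1892.25

Equilibrium: 1040 - 3p = 6p - 940, so 1980 = 9p and p* = 220, q* = 380.
Because the floor (249) lies above the market-clearing price, it is binding.
At p = 249: qd = 1040 - 3·249 = 293 and qs = 6·249 - 940 = 554.
Quantity traded falls to 293. At q = 293 the demand price is (1040 - 293)/3 = 249 and the supply price is (940 + 293)/6 = 205.5.
Deadweight loss = ½ · (249 - 205.5) · (380 - 293) = ½ · 43.5 · 87 = 1892.25.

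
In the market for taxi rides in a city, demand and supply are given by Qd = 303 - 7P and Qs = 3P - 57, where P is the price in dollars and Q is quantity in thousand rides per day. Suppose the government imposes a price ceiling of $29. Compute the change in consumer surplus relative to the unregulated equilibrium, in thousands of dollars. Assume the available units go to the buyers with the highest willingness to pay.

178.5

Without the control the market clears where 303 - 7P = 3P - 57, i.e. P* = 36 and Q* = 51.
Because the ceiling (29) lies below the market-clearing price, it is binding.
At P = 29: Qd = 303 - 7·29 = 100 and Qs = 3·29 - 57 = 30.
Consumer surplus without the control is ½ · (303/7 - 36) · 51 = 2601/14.
With the ceiling, 30 units are sold at 29 (assume they go to the highest-value buyers). The demand price at Q = 30 is 39, so CS = ½ · [(303/7 - 29) + (39 - 29)] · 30 = 2550/7.
Change in consumer surplus = 2550/7 - 2601/14 = 178.5.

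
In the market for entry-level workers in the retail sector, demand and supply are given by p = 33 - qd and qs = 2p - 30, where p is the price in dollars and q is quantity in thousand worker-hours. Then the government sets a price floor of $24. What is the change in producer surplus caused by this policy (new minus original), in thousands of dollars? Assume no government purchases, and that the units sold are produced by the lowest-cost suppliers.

24.75

Rearranging demand gives qd = 33 - p. Without the control the market clears where 33 - p = 2p - 30, i.e. p* = 21 and q* = 12.
Because the floor (24) lies above the market-clearing price, it is binding.
At p = 24: qd = 33 - 24 = 9 and qs = 2·24 - 30 = 18.
Producer surplus without the control is ½ · (21 - 15) · 12 = 36.
With the floor, 9 units are sold at 24. The supply price at q = 9 is 19.5, so PS = ½ · [(24 - 15) + (24 - 19.5)] · 9 = 60.75.
Change in producer surplus = 60.75 - 36 = 24.75.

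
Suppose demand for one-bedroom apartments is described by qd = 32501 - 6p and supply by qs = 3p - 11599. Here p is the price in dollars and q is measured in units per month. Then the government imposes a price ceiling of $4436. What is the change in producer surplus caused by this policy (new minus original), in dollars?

In a free market, 32501 - 6p = 3p - 11599 gives the equilibrium p* = 4900, q* = 3101.
Since 4436 < 4900, the ceiling is binding.
At p = 4436: qd = 32501 - 6·4436 = 5885 and qs = 3·4436 - 11599 = 1709.
Producer surplus without the control is ½ · (4900 - 11599/3) · 3101 = 9616201/6.
With the ceiling, producers sell 1709 units at 4436, so PS = ½ · (4436 - 11599/3) · 1709 = 2920681/6.
Change in producer surplus = 2920681/6 - 9616201/6 = -1115920.

-1115920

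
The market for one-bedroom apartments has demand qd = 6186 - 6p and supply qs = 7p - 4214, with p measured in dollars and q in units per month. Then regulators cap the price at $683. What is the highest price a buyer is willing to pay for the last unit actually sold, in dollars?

936.5

Without the control the market clears where 6186 - 6p = 7p - 4214, i.e. p* = 800 and q* = 1386.
Since 683 < 800, the ceiling is binding.
At p = 683: qd = 6186 - 6·683 = 2088 and qs = 7·683 - 4214 = 567.
Only 567 units reach the market. On the demand curve, the marginal buyer's willingness to pay at q = 567 is (6186 - 567)/6 = 936.5.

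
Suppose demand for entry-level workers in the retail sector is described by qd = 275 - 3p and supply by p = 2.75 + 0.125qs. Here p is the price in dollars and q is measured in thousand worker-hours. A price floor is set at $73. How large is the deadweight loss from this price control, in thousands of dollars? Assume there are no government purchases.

Rearranging supply gives qs = 8p - 22. Without the control the market clears where 275 - 3p = 8p - 22, i.e. p* = 27 and q* = 194.
Because the floor (73) lies above the market-clearing price, it is binding.
At p = 73: qd = 275 - 3·73 = 56 and qs = 8·73 - 22 = 562.
Quantity traded falls to 56. At q = 56 the demand price is (275 - 56)/3 = 73 and the supply price is (22 + 56)/8 = 9.75.
Deadweight loss = ½ · (73 - 9.75) · (194 - 56) = ½ · 63.25 · 138 = 4364.25.

4364.25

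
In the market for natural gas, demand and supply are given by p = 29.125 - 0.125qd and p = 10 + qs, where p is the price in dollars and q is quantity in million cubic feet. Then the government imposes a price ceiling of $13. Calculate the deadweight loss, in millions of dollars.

110.25

Rearranging demand gives qd = 233 - 8p; rearranging supply gives qs = p - 10. In a free market, 233 - 8p = p - 10 gives the equilibrium p* = 27, q* = 17.
The ceiling of 13 is below the equilibrium price 27, so it binds.
At p = 13: qd = 233 - 8·13 = 129 and qs = 13 - 10 = 3.
Quantity traded falls to 3. At q = 3 the demand price is (233 - 3)/8 = 28.75 and the supply price is 10 + 3 = 13.
Deadweight loss = ½ · (28.75 - 13) · (17 - 3) = ½ · 15.75 · 14 = 110.25.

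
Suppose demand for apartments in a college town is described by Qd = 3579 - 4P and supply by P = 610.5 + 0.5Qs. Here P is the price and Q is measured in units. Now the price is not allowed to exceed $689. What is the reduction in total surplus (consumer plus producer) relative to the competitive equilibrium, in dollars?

Rearranging supply gives Qs = 2P - 1221. Setting quantity demanded equal to quantity supplied, 3579 - 4P = 2P - 1221, gives P* = 800 and Q* = 379.
Since 689 < 800, the ceiling is binding.
At P = 689: Qd = 3579 - 4·689 = 823 and Qs = 2·689 - 1221 = 157.
Quantity traded falls to 157. At Q = 157 the demand price is (3579 - 157)/4 = 855.5 and the supply price is (1221 + 157)/2 = 689.
Deadweight loss = ½ · (855.5 - 689) · (379 - 157) = ½ · 166.5 · 222 = 18481.5.

18481.5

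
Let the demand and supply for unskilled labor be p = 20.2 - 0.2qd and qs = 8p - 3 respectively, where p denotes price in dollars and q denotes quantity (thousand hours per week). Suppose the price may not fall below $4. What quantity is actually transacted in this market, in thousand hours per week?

61

Rearranging demand gives qd = 101 - 5p. Without the control the market clears where 101 - 5p = 8p - 3, i.e. p* = 8 and q* = 61.
Since 4 is below p* = 8, the floor does not bind and the free-market outcome prevails.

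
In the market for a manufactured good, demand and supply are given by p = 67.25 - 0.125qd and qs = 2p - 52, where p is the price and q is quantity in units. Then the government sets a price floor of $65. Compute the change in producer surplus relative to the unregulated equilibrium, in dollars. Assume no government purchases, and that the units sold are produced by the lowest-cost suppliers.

Rearranging demand gives qd = 538 - 8p. Equilibrium: 538 - 8p = 2p - 52, so 590 = 10p and p* = 59, q* = 66.
Since 65 > 59, the floor is binding.
At p = 65: qd = 538 - 8·65 = 18 and qs = 2·65 - 52 = 78.
Producer surplus without the control is ½ · (59 - 26) · 66 = 1089.
With the floor, 18 units are sold at 65. The supply price at q = 18 is 35, so PS = ½ · [(65 - 26) + (65 - 35)] · 18 = 621.
Change in producer surplus = 621 - 1089 = -468.

-468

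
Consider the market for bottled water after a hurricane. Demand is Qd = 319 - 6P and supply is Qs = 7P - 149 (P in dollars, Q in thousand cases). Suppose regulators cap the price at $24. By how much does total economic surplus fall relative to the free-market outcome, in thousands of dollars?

1092

Setting quantity demanded equal to quantity supplied, 319 - 6P = 7P - 149, gives P* = 36 and Q* = 103.
Because the ceiling (24) lies below the market-clearing price, it is binding.
At P = 24: Qd = 319 - 6·24 = 175 and Qs = 7·24 - 149 = 19.
Quantity traded falls to 19. At Q = 19 the demand price is (319 - 19)/6 = 50 and the supply price is (149 + 19)/7 = 24.
Deadweight loss = ½ · (50 - 24) · (103 - 19) = ½ · 26 · 84 = 1092.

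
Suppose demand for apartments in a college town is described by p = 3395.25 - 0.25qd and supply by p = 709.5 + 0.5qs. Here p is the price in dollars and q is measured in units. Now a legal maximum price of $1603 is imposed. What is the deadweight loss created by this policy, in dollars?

1206913.5

Rearranging demand gives qd = 13581 - 4p; rearranging supply gives qs = 2p - 1419. Equilibrium: 13581 - 4p = 2p - 1419, so 15000 = 6p and p* = 2500, q* = 3581.
Because the ceiling (1603) lies below the market-clearing price, it is binding.
At p = 1603: qd = 13581 - 4·1603 = 7169 and qs = 2·1603 - 1419 = 1787.
Quantity traded falls to 1787. At q = 1787 the demand price is (13581 - 1787)/4 = 2948.5 and the supply price is (1419 + 1787)/2 = 1603.
Deadweight loss = ½ · (2948.5 - 1603) · (3581 - 1787) = ½ · 1345.5 · 1794 = 1206913.5.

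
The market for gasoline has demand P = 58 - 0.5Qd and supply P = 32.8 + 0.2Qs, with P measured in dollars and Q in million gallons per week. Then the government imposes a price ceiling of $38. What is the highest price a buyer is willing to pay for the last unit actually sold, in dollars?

Rearranging demand gives Qd = 116 - 2P; rearranging supply gives Qs = 5P - 164. Setting quantity demanded equal to quantity supplied, 116 - 2P = 5P - 164, gives P* = 40 and Q* = 36.
Because the ceiling (38) lies below the market-clearing price, it is binding.
At P = 38: Qd = 116 - 2·38 = 40 and Qs = 5·38 - 164 = 26.
Only 26 units reach the market. On the demand curve, the marginal buyer's willingness to pay at Q = 26 is (116 - 26)/2 = 45.

45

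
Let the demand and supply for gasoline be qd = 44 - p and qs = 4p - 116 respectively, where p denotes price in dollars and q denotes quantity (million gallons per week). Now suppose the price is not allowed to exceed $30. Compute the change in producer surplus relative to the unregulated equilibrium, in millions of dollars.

-16

Without the control the market clears where 44 - p = 4p - 116, i.e. p* = 32 and q* = 12.
Because the ceiling (30) lies below the market-clearing price, it is binding.
At p = 30: qd = 44 - 30 = 14 and qs = 4·30 - 116 = 4.
Producer surplus without the control is ½ · (32 - 29) · 12 = 18.
With the ceiling, producers sell 4 units at 30, so PS = ½ · (30 - 29) · 4 = 2.
Change in producer surplus = 2 - 18 = -16.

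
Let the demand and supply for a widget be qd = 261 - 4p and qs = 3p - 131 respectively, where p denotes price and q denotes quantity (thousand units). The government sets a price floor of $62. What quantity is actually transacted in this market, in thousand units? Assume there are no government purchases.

In a free market, 261 - 4p = 3p - 131 gives the equilibrium p* = 56, q* = 37.
The floor of 62 is above the equilibrium price 56, so it binds.
At p = 62: qd = 261 - 4·62 = 13 and qs = 3·62 - 131 = 55.
The quantity actually transacted is the short side, demand: 13.

13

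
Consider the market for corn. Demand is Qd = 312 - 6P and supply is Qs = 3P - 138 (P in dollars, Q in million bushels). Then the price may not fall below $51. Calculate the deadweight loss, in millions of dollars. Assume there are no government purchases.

9

Setting quantity demanded equal to quantity supplied, 312 - 6P = 3P - 138, gives P* = 50 and Q* = 12.
Because the floor (51) lies above the market-clearing price, it is binding.
At P = 51: Qd = 312 - 6·51 = 6 and Qs = 3·51 - 138 = 15.
Quantity traded falls to 6. At Q = 6 the demand price is (312 - 6)/6 = 51 and the supply price is (138 + 6)/3 = 48.
Deadweight loss = ½ · (51 - 48) · (12 - 6) = ½ · 3 · 6 = 9.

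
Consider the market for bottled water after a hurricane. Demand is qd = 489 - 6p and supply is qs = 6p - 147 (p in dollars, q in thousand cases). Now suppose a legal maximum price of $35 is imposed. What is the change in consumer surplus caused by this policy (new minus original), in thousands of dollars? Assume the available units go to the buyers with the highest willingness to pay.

162

In a free market, 489 - 6p = 6p - 147 gives the equilibrium p* = 53, q* = 171.
The ceiling of 35 is below the equilibrium price 53, so it binds.
At p = 35: qd = 489 - 6·35 = 279 and qs = 6·35 - 147 = 63.
Consumer surplus without the control is ½ · (81.5 - 53) · 171 = 2436.75.
With the ceiling, 63 units are sold at 35 (assume they go to the highest-value buyers). The demand price at q = 63 is 71, so CS = ½ · [(81.5 - 35) + (71 - 35)] · 63 = 2598.75.
Change in consumer surplus = 2598.75 - 2436.75 = 162.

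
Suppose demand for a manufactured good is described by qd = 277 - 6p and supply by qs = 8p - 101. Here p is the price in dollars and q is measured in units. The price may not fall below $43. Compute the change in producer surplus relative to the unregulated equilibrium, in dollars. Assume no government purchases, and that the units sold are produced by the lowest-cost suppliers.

-272

Without the control the market clears where 277 - 6p = 8p - 101, i.e. p* = 27 and q* = 115.
Because the floor (43) lies above the market-clearing price, it is binding.
At p = 43: qd = 277 - 6·43 = 19 and qs = 8·43 - 101 = 243.
Producer surplus without the control is ½ · (27 - 12.625) · 115 = 826.5625.
With the floor, 19 units are sold at 43. The supply price at q = 19 is 15, so PS = ½ · [(43 - 12.625) + (43 - 15)] · 19 = 554.5625.
Change in producer surplus = 554.5625 - 826.5625 = -272.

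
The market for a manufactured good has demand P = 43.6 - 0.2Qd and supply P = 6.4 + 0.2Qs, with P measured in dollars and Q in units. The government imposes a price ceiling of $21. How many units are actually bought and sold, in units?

73

Rearranging demand gives Qd = 218 - 5P; rearranging supply gives Qs = 5P - 32. Without the control the market clears where 218 - 5P = 5P - 32, i.e. P* = 25 and Q* = 93.
Since 21 < 25, the ceiling is binding.
At P = 21: Qd = 218 - 5·21 = 113 and Qs = 5·21 - 32 = 73.
The quantity actually transacted is the short side, supply: 73.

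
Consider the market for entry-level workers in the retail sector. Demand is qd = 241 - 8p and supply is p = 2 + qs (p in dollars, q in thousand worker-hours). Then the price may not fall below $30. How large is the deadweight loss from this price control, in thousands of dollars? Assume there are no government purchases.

Rearranging supply gives qs = p - 2. Setting quantity demanded equal to quantity supplied, 241 - 8p = p - 2, gives p* = 27 and q* = 25.
The floor of 30 is above the equilibrium price 27, so it binds.
At p = 30: qd = 241 - 8·30 = 1 and qs = 30 - 2 = 28.
Quantity traded falls to 1. At q = 1 the demand price is (241 - 1)/8 = 30 and the supply price is 2 + 1 = 3.
Deadweight loss = ½ · (30 - 3) · (25 - 1) = ½ · 27 · 24 = 324.

324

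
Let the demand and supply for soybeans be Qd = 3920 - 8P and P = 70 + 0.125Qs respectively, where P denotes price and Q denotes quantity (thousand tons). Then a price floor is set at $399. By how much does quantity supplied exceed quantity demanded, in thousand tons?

Rearranging supply gives Qs = 8P - 560. In a free market, 3920 - 8P = 8P - 560 gives the equilibrium P* = 280, Q* = 1680.
Since 399 > 280, the floor is binding.
At P = 399: Qd = 3920 - 8·399 = 728 and Qs = 8·399 - 560 = 2632.
Surplus = Qs - Qd = 2632 - 728 = 1904.

1904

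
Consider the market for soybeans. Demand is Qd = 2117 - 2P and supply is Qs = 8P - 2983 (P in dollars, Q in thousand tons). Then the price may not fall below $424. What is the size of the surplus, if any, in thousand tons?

0

Without the control the market clears where 2117 - 2P = 8P - 2983, i.e. P* = 510 and Q* = 1097.
Since 424 is below P* = 510, the floor does not bind and the free-market outcome prevails.
Since the control does not bind, there is no surplus.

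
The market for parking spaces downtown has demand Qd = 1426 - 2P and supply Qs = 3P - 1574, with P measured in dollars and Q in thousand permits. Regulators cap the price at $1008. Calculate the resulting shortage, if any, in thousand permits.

Equilibrium: 1426 - 2P = 3P - 1574, so 3000 = 5P and P* = 600, Q* = 226.
The ceiling of 1008 is above the equilibrium price 600, so it is not binding; the market clears at P* = 600, Q* = 226.
Since the control does not bind, there is no shortage.

0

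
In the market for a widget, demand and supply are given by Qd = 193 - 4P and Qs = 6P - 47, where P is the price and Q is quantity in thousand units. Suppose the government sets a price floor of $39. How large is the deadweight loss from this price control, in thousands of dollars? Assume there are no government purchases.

In a free market, 193 - 4P = 6P - 47 gives the equilibrium P* = 24, Q* = 97.
Since 39 > 24, the floor is binding.
At P = 39: Qd = 193 - 4·39 = 37 and Qs = 6·39 - 47 = 187.
Quantity traded falls to 37. At Q = 37 the demand price is (193 - 37)/4 = 39 and the supply price is (47 + 37)/6 = 14.
Deadweight loss = ½ · (39 - 14) · (97 - 37) = ½ · 25 · 60 = 750.

750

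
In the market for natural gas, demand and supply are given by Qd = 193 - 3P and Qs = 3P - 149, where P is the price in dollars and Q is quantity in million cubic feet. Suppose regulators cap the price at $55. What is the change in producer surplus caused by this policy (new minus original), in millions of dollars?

Equilibrium: 193 - 3P = 3P - 149, so 342 = 6P and P* = 57, Q* = 22.
Since 55 < 57, the ceiling is binding.
At P = 55: Qd = 193 - 3·55 = 28 and Qs = 3·55 - 149 = 16.
Producer surplus without the control is ½ · (57 - 149/3) · 22 = 242/3.
With the ceiling, producers sell 16 units at 55, so PS = ½ · (55 - 149/3) · 16 = 128/3.
Change in producer surplus = 128/3 - 242/3 = -38.

-38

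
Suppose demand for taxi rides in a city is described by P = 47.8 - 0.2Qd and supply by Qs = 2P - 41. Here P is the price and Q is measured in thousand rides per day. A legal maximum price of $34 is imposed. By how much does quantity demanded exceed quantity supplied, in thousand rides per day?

42

Rearranging demand gives Qd = 239 - 5P. Equilibrium: 239 - 5P = 2P - 41, so 280 = 7P and P* = 40, Q* = 39.
Because the ceiling (34) lies below the market-clearing price, it is binding.
At P = 34: Qd = 239 - 5·34 = 69 and Qs = 2·34 - 41 = 27.
Shortage = Qd - Qs = 69 - 27 = 42.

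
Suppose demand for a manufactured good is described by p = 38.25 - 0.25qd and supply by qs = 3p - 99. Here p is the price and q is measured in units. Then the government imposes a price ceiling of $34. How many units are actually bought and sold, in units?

Rearranging demand gives qd = 153 - 4p. Setting quantity demanded equal to quantity supplied, 153 - 4p = 3p - 99, gives p* = 36 and q* = 9.
Since 34 < 36, the ceiling is binding.
At p = 34: qd = 153 - 4·34 = 17 and qs = 3·34 - 99 = 3.
The quantity actually transacted is the short side, supply: 3.

3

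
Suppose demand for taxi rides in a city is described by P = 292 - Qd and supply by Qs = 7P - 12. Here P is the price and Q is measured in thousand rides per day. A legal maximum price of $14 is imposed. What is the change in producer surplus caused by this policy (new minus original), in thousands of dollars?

Rearranging demand gives Qd = 292 - P. In a free market, 292 - P = 7P - 12 gives the equilibrium P* = 38, Q* = 254.
Since 14 < 38, the ceiling is binding.
At P = 14: Qd = 292 - 14 = 278 and Qs = 7·14 - 12 = 86.
Producer surplus without the control is ½ · (38 - 12/7) · 254 = 32258/7.
With the ceiling, producers sell 86 units at 14, so PS = ½ · (14 - 12/7) · 86 = 3698/7.
Change in producer surplus = 3698/7 - 32258/7 = -4080.

-4080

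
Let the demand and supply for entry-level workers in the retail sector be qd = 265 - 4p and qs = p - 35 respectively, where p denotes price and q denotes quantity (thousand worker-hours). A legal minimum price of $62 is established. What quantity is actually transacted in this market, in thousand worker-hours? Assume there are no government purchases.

17

Without the control the market clears where 265 - 4p = p - 35, i.e. p* = 60 and q* = 25.
Because the floor (62) lies above the market-clearing price, it is binding.
At p = 62: qd = 265 - 4·62 = 17 and qs = 62 - 35 = 27.
The quantity actually transacted is the short side, demand: 17.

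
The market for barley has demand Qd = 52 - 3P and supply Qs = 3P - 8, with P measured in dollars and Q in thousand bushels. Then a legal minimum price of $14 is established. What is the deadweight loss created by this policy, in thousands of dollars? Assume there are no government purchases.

48

In a free market, 52 - 3P = 3P - 8 gives the equilibrium P* = 10, Q* = 22.
Because the floor (14) lies above the market-clearing price, it is binding.
At P = 14: Qd = 52 - 3·14 = 10 and Qs = 3·14 - 8 = 34.
Quantity traded falls to 10. At Q = 10 the demand price is (52 - 10)/3 = 14 and the supply price is (8 + 10)/3 = 6.
Deadweight loss = ½ · (14 - 6) · (22 - 10) = ½ · 8 · 12 = 48.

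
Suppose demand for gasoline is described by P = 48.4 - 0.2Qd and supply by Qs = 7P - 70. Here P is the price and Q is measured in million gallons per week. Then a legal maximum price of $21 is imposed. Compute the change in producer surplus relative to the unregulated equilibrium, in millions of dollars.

Rearranging demand gives Qd = 242 - 5P. Setting quantity demanded equal to quantity supplied, 242 - 5P = 7P - 70, gives P* = 26 and Q* = 112.
Because the ceiling (21) lies below the market-clearing price, it is binding.
At P = 21: Qd = 242 - 5·21 = 137 and Qs = 7·21 - 70 = 77.
Producer surplus without the control is ½ · (26 - 10) · 112 = 896.
With the ceiling, producers sell 77 units at 21, so PS = ½ · (21 - 10) · 77 = 423.5.
Change in producer surplus = 423.5 - 896 = -472.5.

-472.5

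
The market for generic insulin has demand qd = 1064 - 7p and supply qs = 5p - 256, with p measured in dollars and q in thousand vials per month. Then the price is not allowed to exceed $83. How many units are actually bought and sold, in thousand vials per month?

Equilibrium: 1064 - 7p = 5p - 256, so 1320 = 12p and p* = 110, q* = 294.
Because the ceiling (83) lies below the market-clearing price, it is binding.
At p = 83: qd = 1064 - 7·83 = 483 and qs = 5·83 - 256 = 159.
The quantity actually transacted is the short side, supply: 159.

159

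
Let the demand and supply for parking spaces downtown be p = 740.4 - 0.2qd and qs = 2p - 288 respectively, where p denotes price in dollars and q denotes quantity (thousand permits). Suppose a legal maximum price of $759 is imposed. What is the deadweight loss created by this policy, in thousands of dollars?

0

Rearranging demand gives qd = 3702 - 5p. Without the control the market clears where 3702 - 5p = 2p - 288, i.e. p* = 570 and q* = 852.
The ceiling of 759 is above the equilibrium price 570, so it is not binding; the market clears at p* = 570, q* = 852.
Since the control does not bind, no trades are prevented and deadweight loss is zero.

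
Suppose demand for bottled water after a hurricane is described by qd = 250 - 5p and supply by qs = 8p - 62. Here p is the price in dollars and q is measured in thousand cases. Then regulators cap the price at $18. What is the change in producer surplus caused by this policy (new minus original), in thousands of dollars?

-636

Equilibrium: 250 - 5p = 8p - 62, so 312 = 13p and p* = 24, q* = 130.
Since 18 < 24, the ceiling is binding.
At p = 18: qd = 250 - 5·18 = 160 and qs = 8·18 - 62 = 82.
Producer surplus without the control is ½ · (24 - 7.75) · 130 = 1056.25.
With the ceiling, producers sell 82 units at 18, so PS = ½ · (18 - 7.75) · 82 = 420.25.
Change in producer surplus = 420.25 - 1056.25 = -636.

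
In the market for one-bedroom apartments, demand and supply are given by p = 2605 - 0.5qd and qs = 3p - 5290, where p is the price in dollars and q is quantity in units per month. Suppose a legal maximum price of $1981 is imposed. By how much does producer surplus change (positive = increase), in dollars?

Rearranging demand gives qd = 5210 - 2p. Setting quantity demanded equal to quantity supplied, 5210 - 2p = 3p - 5290, gives p* = 2100 and q* = 1010.
The ceiling of 1981 is below the equilibrium price 2100, so it binds.
At p = 1981: qd = 5210 - 2·1981 = 1248 and qs = 3·1981 - 5290 = 653.
Producer surplus without the control is ½ · (2100 - 5290/3) · 1010 = 510050/3.
With the ceiling, producers sell 653 units at 1981, so PS = ½ · (1981 - 5290/3) · 653 = 426409/6.
Change in producer surplus = 426409/6 - 510050/3 = -98948.5.

-98948.5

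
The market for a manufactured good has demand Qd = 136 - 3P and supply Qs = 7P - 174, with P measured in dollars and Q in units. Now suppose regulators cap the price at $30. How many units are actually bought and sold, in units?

36

Without the control the market clears where 136 - 3P = 7P - 174, i.e. P* = 31 and Q* = 43.
Since 30 < 31, the ceiling is binding.
At P = 30: Qd = 136 - 3·30 = 46 and Qs = 7·30 - 174 = 36.
The quantity actually transacted is the short side, supply: 36.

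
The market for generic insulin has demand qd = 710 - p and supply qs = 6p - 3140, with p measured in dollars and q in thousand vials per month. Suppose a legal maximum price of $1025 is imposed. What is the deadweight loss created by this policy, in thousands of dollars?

0

In a free market, 710 - p = 6p - 3140 gives the equilibrium p* = 550, q* = 160.
The ceiling of 1025 is above the equilibrium price 550, so it is not binding; the market clears at p* = 550, q* = 160.
Since the control does not bind, no trades are prevented and deadweight loss is zero.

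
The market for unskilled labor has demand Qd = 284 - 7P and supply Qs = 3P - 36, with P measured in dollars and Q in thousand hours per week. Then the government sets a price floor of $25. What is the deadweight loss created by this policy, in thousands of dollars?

0

Setting quantity demanded equal to quantity supplied, 284 - 7P = 3P - 36, gives P* = 32 and Q* = 60.
The floor of 25 is below the equilibrium price 32, so it is not binding; the market clears at P* = 32, Q* = 60.
Since the control does not bind, no trades are prevented and deadweight loss is zero.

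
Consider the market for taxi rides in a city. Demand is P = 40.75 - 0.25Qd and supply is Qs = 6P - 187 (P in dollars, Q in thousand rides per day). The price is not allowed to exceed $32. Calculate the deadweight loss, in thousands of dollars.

67.5

Rearranging demand gives Qd = 163 - 4P. In a free market, 163 - 4P = 6P - 187 gives the equilibrium P* = 35, Q* = 23.
Since 32 < 35, the ceiling is binding.
At P = 32: Qd = 163 - 4·32 = 35 and Qs = 6·32 - 187 = 5.
Quantity traded falls to 5. At Q = 5 the demand price is (163 - 5)/4 = 39.5 and the supply price is (187 + 5)/6 = 32.
Deadweight loss = ½ · (39.5 - 32) · (23 - 5) = ½ · 7.5 · 18 = 67.5.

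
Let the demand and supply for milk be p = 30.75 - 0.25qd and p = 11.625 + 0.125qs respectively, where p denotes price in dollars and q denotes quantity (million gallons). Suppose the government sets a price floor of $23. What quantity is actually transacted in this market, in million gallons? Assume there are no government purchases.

Rearranging demand gives qd = 123 - 4p; rearranging supply gives qs = 8p - 93. Setting quantity demanded equal to quantity supplied, 123 - 4p = 8p - 93, gives p* = 18 and q* = 51.
Because the floor (23) lies above the market-clearing price, it is binding.
At p = 23: qd = 123 - 4·23 = 31 and qs = 8·23 - 93 = 91.
The quantity actually transacted is the short side, demand: 31.

31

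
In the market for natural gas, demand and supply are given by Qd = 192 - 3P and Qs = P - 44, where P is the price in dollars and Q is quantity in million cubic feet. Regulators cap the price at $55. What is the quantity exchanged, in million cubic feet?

11

Setting quantity demanded equal to quantity supplied, 192 - 3P = P - 44, gives P* = 59 and Q* = 15.
The ceiling of 55 is below the equilibrium price 59, so it binds.
At P = 55: Qd = 192 - 3·55 = 27 and Qs = 55 - 44 = 11.
The quantity actually transacted is the short side, supply: 11.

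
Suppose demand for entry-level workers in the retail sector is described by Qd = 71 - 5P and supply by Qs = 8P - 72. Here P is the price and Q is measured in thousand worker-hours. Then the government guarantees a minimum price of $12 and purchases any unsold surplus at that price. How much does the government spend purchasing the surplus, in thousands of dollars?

Setting quantity demanded equal to quantity supplied, 71 - 5P = 8P - 72, gives P* = 11 and Q* = 16.
Since 12 > 11, the floor is binding.
At P = 12: Qd = 71 - 5·12 = 11 and Qs = 8·12 - 72 = 24.
Surplus = Qs - Qd = 13.
Government expenditure = surplus × support price = 13 × 12 = 156.

156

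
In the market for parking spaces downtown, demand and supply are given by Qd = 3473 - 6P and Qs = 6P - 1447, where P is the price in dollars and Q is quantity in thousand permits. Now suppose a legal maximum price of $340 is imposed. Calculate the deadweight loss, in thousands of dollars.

29400

In a free market, 3473 - 6P = 6P - 1447 gives the equilibrium P* = 410, Q* = 1013.
Because the ceiling (340) lies below the market-clearing price, it is binding.
At P = 340: Qd = 3473 - 6·340 = 1433 and Qs = 6·340 - 1447 = 593.
Quantity traded falls to 593. At Q = 593 the demand price is (3473 - 593)/6 = 480 and the supply price is (1447 + 593)/6 = 340.
Deadweight loss = ½ · (480 - 340) · (1013 - 593) = ½ · 140 · 420 = 29400.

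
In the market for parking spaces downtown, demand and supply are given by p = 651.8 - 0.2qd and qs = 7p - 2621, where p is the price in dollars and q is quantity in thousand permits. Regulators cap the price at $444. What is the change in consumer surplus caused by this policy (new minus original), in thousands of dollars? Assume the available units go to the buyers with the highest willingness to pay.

12033.6

Rearranging demand gives qd = 3259 - 5p. Equilibrium: 3259 - 5p = 7p - 2621, so 5880 = 12p and p* = 490, q* = 809.
The ceiling of 444 is below the equilibrium price 490, so it binds.
At p = 444: qd = 3259 - 5·444 = 1039 and qs = 7·444 - 2621 = 487.
Consumer surplus without the control is ½ · (651.8 - 490) · 809 = 65448.1.
With the ceiling, 487 units are sold at 444 (assume they go to the highest-value buyers). The demand price at q = 487 is 554.4, so CS = ½ · [(651.8 - 444) + (554.4 - 444)] · 487 = 77481.7.
Change in consumer surplus = 77481.7 - 65448.1 = 12033.6.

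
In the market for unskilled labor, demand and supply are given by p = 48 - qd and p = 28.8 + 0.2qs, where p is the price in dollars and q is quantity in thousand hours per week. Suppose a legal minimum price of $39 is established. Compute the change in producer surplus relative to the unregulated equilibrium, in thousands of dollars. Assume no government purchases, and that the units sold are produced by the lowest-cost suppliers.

Rearranging demand gives qd = 48 - p; rearranging supply gives qs = 5p - 144. Setting quantity demanded equal to quantity supplied, 48 - p = 5p - 144, gives p* = 32 and q* = 16.
The floor of 39 is above the equilibrium price 32, so it binds.
At p = 39: qd = 48 - 39 = 9 and qs = 5·39 - 144 = 51.
Producer surplus without the control is ½ · (32 - 28.8) · 16 = 25.6.
With the floor, 9 units are sold at 39. The supply price at q = 9 is 30.6, so PS = ½ · [(39 - 28.8) + (39 - 30.6)] · 9 = 83.7.
Change in producer surplus = 83.7 - 25.6 = 58.1.

58.1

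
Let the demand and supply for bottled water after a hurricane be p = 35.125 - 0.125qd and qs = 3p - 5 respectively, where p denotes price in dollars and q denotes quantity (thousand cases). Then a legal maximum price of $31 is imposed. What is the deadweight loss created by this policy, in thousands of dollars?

0

Rearranging demand gives qd = 281 - 8p. Equilibrium: 281 - 8p = 3p - 5, so 286 = 11p and p* = 26, q* = 73.
Since 31 is above p* = 26, the ceiling does not bind and the free-market outcome prevails.
Since the control does not bind, no trades are prevented and deadweight loss is zero.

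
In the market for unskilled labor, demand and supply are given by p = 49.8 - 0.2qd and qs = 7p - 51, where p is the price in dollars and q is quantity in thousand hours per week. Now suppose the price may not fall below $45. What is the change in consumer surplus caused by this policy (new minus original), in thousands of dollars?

-1480

Rearranging demand gives qd = 249 - 5p. Equilibrium: 249 - 5p = 7p - 51, so 300 = 12p and p* = 25, q* = 124.
Because the floor (45) lies above the market-clearing price, it is binding.
At p = 45: qd = 249 - 5·45 = 24 and qs = 7·45 - 51 = 264.
Consumer surplus without the control is ½ · (49.8 - 25) · 124 = 1537.6.
With the floor, consumers buy 24 units at 45, so CS = ½ · (49.8 - 45) · 24 = 57.6.
Change in consumer surplus = 57.6 - 1537.6 = -1480.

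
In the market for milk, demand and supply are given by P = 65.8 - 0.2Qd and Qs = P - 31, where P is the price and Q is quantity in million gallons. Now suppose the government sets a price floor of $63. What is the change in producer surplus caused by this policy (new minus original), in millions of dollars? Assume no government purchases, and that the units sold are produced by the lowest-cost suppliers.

-70.5

Rearranging demand gives Qd = 329 - 5P. Equilibrium: 329 - 5P = P - 31, so 360 = 6P and P* = 60, Q* = 29.
The floor of 63 is above the equilibrium price 60, so it binds.
At P = 63: Qd = 329 - 5·63 = 14 and Qs = 63 - 31 = 32.
Producer surplus without the control is ½ · (60 - 31) · 29 = 420.5.
With the floor, 14 units are sold at 63. The supply price at Q = 14 is 45, so PS = ½ · [(63 - 31) + (63 - 45)] · 14 = 350.
Change in producer surplus = 350 - 420.5 = -70.5.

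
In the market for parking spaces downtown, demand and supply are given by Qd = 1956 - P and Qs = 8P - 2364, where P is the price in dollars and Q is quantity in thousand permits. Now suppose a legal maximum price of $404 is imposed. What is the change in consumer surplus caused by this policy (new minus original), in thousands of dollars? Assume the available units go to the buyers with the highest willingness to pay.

In a free market, 1956 - P = 8P - 2364 gives the equilibrium P* = 480, Q* = 1476.
Because the ceiling (404) lies below the market-clearing price, it is binding.
At P = 404: Qd = 1956 - 404 = 1552 and Qs = 8·404 - 2364 = 868.
Consumer surplus without the control is ½ · (1956 - 480) · 1476 = 1089288.
With the ceiling, 868 units are sold at 404 (assume they go to the highest-value buyers). The demand price at Q = 868 is 1088, so CS = ½ · [(1956 - 404) + (1088 - 404)] · 868 = 970424.
Change in consumer surplus = 970424 - 1089288 = -118864.

-118864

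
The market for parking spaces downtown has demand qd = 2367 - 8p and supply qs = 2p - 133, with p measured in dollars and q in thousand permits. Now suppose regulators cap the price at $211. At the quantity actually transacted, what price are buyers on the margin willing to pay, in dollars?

259.75

In a free market, 2367 - 8p = 2p - 133 gives the equilibrium p* = 250, q* = 367.
The ceiling of 211 is below the equilibrium price 250, so it binds.
At p = 211: qd = 2367 - 8·211 = 679 and qs = 2·211 - 133 = 289.
Only 289 units reach the market. On the demand curve, the marginal buyer's willingness to pay at q = 289 is (2367 - 289)/8 = 259.75.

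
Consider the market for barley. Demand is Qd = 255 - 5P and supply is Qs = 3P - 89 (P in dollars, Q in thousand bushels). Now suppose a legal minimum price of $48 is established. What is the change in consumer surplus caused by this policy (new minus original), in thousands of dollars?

Setting quantity demanded equal to quantity supplied, 255 - 5P = 3P - 89, gives P* = 43 and Q* = 40.
Since 48 > 43, the floor is binding.
At P = 48: Qd = 255 - 5·48 = 15 and Qs = 3·48 - 89 = 55.
Consumer surplus without the control is ½ · (51 - 43) · 40 = 160.
With the floor, consumers buy 15 units at 48, so CS = ½ · (51 - 48) · 15 = 22.5.
Change in consumer surplus = 22.5 - 160 = -137.5.

-137.5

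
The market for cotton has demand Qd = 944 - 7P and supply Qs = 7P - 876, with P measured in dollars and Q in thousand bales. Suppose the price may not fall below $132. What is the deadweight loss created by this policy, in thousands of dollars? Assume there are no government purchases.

28

Equilibrium: 944 - 7P = 7P - 876, so 1820 = 14P and P* = 130, Q* = 34.
Since 132 > 130, the floor is binding.
At P = 132: Qd = 944 - 7·132 = 20 and Qs = 7·132 - 876 = 48.
Quantity traded falls to 20. At Q = 20 the demand price is (944 - 20)/7 = 132 and the supply price is (876 + 20)/7 = 128.
Deadweight loss = ½ · (132 - 128) · (34 - 20) = ½ · 4 · 14 = 28.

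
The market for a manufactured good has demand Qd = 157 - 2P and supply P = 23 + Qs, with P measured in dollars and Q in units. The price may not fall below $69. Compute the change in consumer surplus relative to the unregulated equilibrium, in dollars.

-252

Rearranging supply gives Qs = P - 23. In a free market, 157 - 2P = P - 23 gives the equilibrium P* = 60, Q* = 37.
The floor of 69 is above the equilibrium price 60, so it binds.
At P = 69: Qd = 157 - 2·69 = 19 and Qs = 69 - 23 = 46.
Consumer surplus without the control is ½ · (78.5 - 60) · 37 = 342.25.
With the floor, consumers buy 19 units at 69, so CS = ½ · (78.5 - 69) · 19 = 90.25.
Change in consumer surplus = 90.25 - 342.25 = -252.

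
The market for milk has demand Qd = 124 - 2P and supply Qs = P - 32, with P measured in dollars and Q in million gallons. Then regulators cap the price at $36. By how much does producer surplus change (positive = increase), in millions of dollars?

Without the control the market clears where 124 - 2P = P - 32, i.e. P* = 52 and Q* = 20.
The ceiling of 36 is below the equilibrium price 52, so it binds.
At P = 36: Qd = 124 - 2·36 = 52 and Qs = 36 - 32 = 4.
Producer surplus without the control is ½ · (52 - 32) · 20 = 200.
With the ceiling, producers sell 4 units at 36, so PS = ½ · (36 - 32) · 4 = 8.
Change in producer surplus = 8 - 200 = -192.

-192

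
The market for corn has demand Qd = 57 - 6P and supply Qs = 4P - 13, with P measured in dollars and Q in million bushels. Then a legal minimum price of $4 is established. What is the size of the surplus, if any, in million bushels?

0

Without the control the market clears where 57 - 6P = 4P - 13, i.e. P* = 7 and Q* = 15.
Since 4 is below P* = 7, the floor does not bind and the free-market outcome prevails.
Since the control does not bind, there is no surplus.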